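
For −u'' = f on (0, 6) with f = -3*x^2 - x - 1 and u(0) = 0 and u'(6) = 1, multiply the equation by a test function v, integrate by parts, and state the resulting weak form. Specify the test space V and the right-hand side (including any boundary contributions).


V = {v ∈ H^1(0, 6) : v(0) = 0} (test functions vanish at x = 0 where u is specified); weak form: ∫_0^6 u'v' dx = ∫_0^6 (-3*x^2 - x - 1) v dx + v(6) for all v ∈ V.

Multiply both sides by a test function v and integrate from 0 to 6:
  ∫_0^6 −u''(x) v(x) dx = ∫_0^6 f(x) v(x) dx.
Integrate the LHS by parts once:
  ∫_0^6 −u'' v dx = −[u'(x) v(x)]_0^6 + ∫_0^6 u'(x) v'(x) dx.
Thus ∫_0^6 u'(x) v'(x) dx = ∫_0^6 f(x) v(x) dx + [u'(x) v(x)]_0^6.
Choose V so that boundary terms are either known or forced to vanish.
Mixed BC: u(0) = 0 (Dirichlet) and u'(6) = 1 (Neumann). Define V = {v ∈ H^1(0, 6) : v(0) = 0}. Then [u' v]_0^6 = u'(6)·v(6) − u'(0)·0 = v(6).
Weak formulation: find u (satisfying any essential BC) such that ∫_0^6 u'(x) v'(x) dx = ∫_0^6 f v dx + v(6) for all v ∈ V (Dirichlet at 0 absorbed into V; Neumann datum at x = 6 contributes the boundary term).
Substituting f(x) = -3*x^2 - x - 1, the right-hand side is ∫_0^6 (-3*x^2 - x - 1) v dx + v(6).


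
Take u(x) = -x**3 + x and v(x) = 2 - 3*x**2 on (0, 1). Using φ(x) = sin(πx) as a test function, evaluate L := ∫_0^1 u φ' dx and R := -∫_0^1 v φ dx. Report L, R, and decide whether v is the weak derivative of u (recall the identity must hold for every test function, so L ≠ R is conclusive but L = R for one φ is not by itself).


LHS = (-12 + π^2)/π^3, RHS = (-12 - π^2)/π^3. No, v is not the weak derivative of u.

u(x) = -x**3 + x, classical derivative u'(x) = 1 - 3*x**2.
φ(x) = sin(πx), so φ'(x) = π*cos(π*x).
Note φ(0) = φ(1) = 0, so the boundary term u·φ vanishes.
LHS = ∫_0^1 u(x) φ'(x) dx = ∫_0^1 (-π*x^3*cos(π*x) + π*x*cos(π*x)) dx. Term by term:
  ∫_0^1 π*x*cos(π*x) dx = -2/π;  ∫_0^1 -π*x^3*cos(π*x) dx = -12/π^3 + 3/π.
Sum: -2/π + -12/π^3 + 3/π = (-12 + π^2)/π^3.
So LHS = (-12 + π^2)/π^3.
∫_0^1 v(x) φ(x) dx = ∫_0^1 (-3*x^2*sin(π*x) + 2*sin(π*x)) dx. Term by term:
  ∫_0^1 2*sin(π*x) dx = 4/π;  ∫_0^1 -3*x^2*sin(π*x) dx = -3/π + 12/π^3.
Sum: 4/π + -3/π + 12/π^3 = (π^2 + 12)/π^3.
So RHS = -∫_0^1 v(x) φ(x) dx = (-12 - π^2)/π^3.
LHS − RHS = 2/π ≠ 0, so the identity fails.
(For a valid weak derivative the identity must hold for EVERY test function, in particular this one. The failure shows v is NOT the weak derivative of u.)
Correct weak derivative would be u'(x) = 1 - 3*x**2.


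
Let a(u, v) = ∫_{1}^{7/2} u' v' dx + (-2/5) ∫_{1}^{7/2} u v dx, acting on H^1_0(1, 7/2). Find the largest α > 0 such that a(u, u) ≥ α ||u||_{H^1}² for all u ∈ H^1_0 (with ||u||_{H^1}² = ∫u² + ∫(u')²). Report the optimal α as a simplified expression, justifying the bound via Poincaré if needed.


α = 2*(-5 + 2*π^2)/(25 + 4*π^2)

Coercivity of a(·,·) on H^1_0(1, 7/2) means a(u, u) ≥ α ||u||_{H^1}² for every u ∈ H^1_0.
The interval has length L = 5/2, and Poincaré/coercivity depend only on L. Here a(u, u) = ∫(u')² + (-2/5)·∫u².
Here c = -2/5 < 0 with |c| < (π/L)² = 4*π^2/25, so coercivity still holds. The condition a(u,u) ≥ α||u||_{H^1}² reads (1−α)∫(u')² ≥ (α−c)∫u². Any admissible α is ≤ 1 (rapidly oscillating u have ∫u²/∫(u')² → 0), and α = 1 would force 0 ≥ (1−c)∫u², impossible since c < 1; so 1−α > 0. By the sharp Poincaré inequality on H^1_0 of an interval of length L, ∫(u')² ≥ (π/L)²∫u² with equality for the first sine mode sin(π(x−x₀)/L) (x₀ the left endpoint), so the inequality holds for all u iff (1−α)(π/L)² ≥ α − c, i.e. α ≤ ((π/L)² + c)/((π/L)² + 1) = (1 + c(L/π)²)/(1 + (L/π)²). (Direct route, valid since c ≤ 0: Poincaré gives c∫u² ≥ c(L/π)²∫(u')², so a(u,u) ≥ (1 + c(L/π)²)∫(u')², while ||u||_{H^1}² ≤ (1 + (L/π)²)∫(u')²; dividing yields the same α.) With (π/L)² = 4*π^2/25 and c = -2/5, the largest admissible constant is α = ((π/L)² + c)/((π/L)² + 1).
Simplifying, α = 2*(-5 + 2*π^2)/(25 + 4*π^2).


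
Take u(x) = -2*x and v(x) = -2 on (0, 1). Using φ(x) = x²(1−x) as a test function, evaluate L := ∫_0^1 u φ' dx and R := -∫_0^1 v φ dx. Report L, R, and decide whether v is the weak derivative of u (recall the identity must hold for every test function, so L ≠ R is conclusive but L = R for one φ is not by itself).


LHS = 1/6, RHS = 1/6. Yes, v = u' weakly.

u(x) = -2*x, classical derivative u'(x) = -2.
φ(x) = x²(1−x), so φ'(x) = x*(2 - 3*x).
Note φ(0) = φ(1) = 0, so the boundary term u·φ vanishes.
LHS = ∫_0^1 u(x) φ'(x) dx = ∫_0^1 (6*x^3 - 4*x^2) dx. Term by term:
  ∫_0^1 6*x^3 dx = 3/2;  ∫_0^1 -4*x^2 dx = -4/3.
Sum: 3/2 − 4/3 = 1/6.
So LHS = 1/6.
∫_0^1 v(x) φ(x) dx = ∫_0^1 (2*x^3 - 2*x^2) dx. Term by term:
  ∫_0^1 2*x^3 dx = 1/2;  ∫_0^1 -2*x^2 dx = -2/3.
Sum: 1/2 − 2/3 = -1/6.
So RHS = -∫_0^1 v(x) φ(x) dx = 1/6.
LHS = RHS, so the identity holds for this test φ.
Moreover u is smooth here and v(x) = u'(x) = -2 pointwise, so the identity holds for every test function. Hence v is the weak derivative of u.


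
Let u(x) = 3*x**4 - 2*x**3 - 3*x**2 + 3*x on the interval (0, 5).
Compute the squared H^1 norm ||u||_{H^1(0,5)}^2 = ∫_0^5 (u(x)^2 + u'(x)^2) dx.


||u||_{H^1}^2 = 17300415/7

The H^1 norm (squared) on an interval (0, L) is
  ||u||_{H^1}^2 = ∫_0^L u(x)^2 dx + ∫_0^L u'(x)^2 dx.
Compute u'(x) = 12*x**3 - 6*x**2 - 6*x + 3.
Then u(x)^2 = 9*x**8 - 12*x**7 - 14*x**6 + 30*x**5 - 3*x**4 - 18*x**3 + 9*x**2 and u'(x)^2 = 144*x**6 - 144*x**5 - 108*x**4 + 144*x**3 - 36*x + 9.
Integrate each monomial from 0 to 5 using ∫_0^5 c·x^n dx = c·5^(n+1)/(n+1):
  ∫_0^5 u(x)^2 dx = ∫_0^5 (9*x^8 - 12*x^7 - 14*x^6 + 30*x^5 - 3*x^4 - 18*x^3 + 9*x^2) dx. Term by term:
    ∫_0^5 9*x^8 dx = 1953125;  ∫_0^5 -12*x^7 dx = -1171875/2;  ∫_0^5 -14*x^6 dx = -156250;
    ∫_0^5 30*x^5 dx = 78125;  ∫_0^5 -3*x^4 dx = -1875;  ∫_0^5 -18*x^3 dx = -5625/2;
    ∫_0^5 9*x^2 dx = 375.
  Sum: 1953125 − 1171875/2 − 156250 + 78125 − 1875 − 5625/2 + 375 = 1284750.
  ∫_0^5 u'(x)^2 dx = ∫_0^5 (144*x^6 - 144*x^5 - 108*x^4 + 144*x^3 - 36*x + 9) dx. Term by term:
    ∫_0^5 144*x^6 dx = 11250000/7;  ∫_0^5 -144*x^5 dx = -375000;  ∫_0^5 -108*x^4 dx = -67500;
    ∫_0^5 144*x^3 dx = 22500;  ∫_0^5 -36*x dx = -450;  ∫_0^5 9 dx = 45.
  Sum: 11250000/7 − 375000 − 67500 + 22500 − 450 + 45 = 8307165/7.
Adding: ||u||_{H^1}^2 = 1284750 + 8307165/7 = 17300415/7.


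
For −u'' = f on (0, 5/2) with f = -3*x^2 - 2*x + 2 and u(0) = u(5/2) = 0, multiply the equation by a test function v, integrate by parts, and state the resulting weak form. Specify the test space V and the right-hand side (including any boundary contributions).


V = H^1_0(0, 5/2) (so v(0) = v(5/2) = 0); weak form: ∫_0^5/2 u'v' dx = ∫_0^5/2 (-3*x^2 - 2*x + 2) v dx for all v ∈ V.

Multiply both sides by a test function v and integrate from 0 to 5/2:
  ∫_0^5/2 −u''(x) v(x) dx = ∫_0^5/2 f(x) v(x) dx.
Integrate the LHS by parts once:
  ∫_0^5/2 −u'' v dx = −[u'(x) v(x)]_0^5/2 + ∫_0^5/2 u'(x) v'(x) dx.
Thus ∫_0^5/2 u'(x) v'(x) dx = ∫_0^5/2 f(x) v(x) dx + [u'(x) v(x)]_0^5/2.
Choose V so that boundary terms are either known or forced to vanish.
u is Dirichlet: u(0) = u(5/2) = 0. Let V = H^1_0(0, 5/2); then v(0) = v(5/2) = 0, and [u' v]_0^5/2 = 0.
Weak formulation: find u (satisfying any essential BC) such that ∫_0^5/2 u'(x) v'(x) dx = ∫_0^5/2 f v dx for all v ∈ V.
Substituting f(x) = -3*x^2 - 2*x + 2, the right-hand side is ∫_0^5/2 (-3*x^2 - 2*x + 2) v dx.


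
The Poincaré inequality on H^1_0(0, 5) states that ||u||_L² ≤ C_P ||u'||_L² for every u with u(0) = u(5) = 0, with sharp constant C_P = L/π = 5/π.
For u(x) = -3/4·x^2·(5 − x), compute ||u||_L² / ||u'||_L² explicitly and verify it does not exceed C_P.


||u||_L² / ||u'||_L² = 5*sqrt(14)/14 < C_P = 5/π.

u(x) = -3/4·x^2·(5 − x), so u'(x) = 3*x*(3*x - 10)/4.
u(x) = -3/4·x^2·(5 − x) vanishes at x = 0 and x = 5, so u ∈ H^1_0(0, 5). Differentiate via the product rule and integrate the resulting polynomials term by term.
  ∫_0^5 u² dx = ∫_0^5 (9*x^6/16 - 45*x^5/8 + 225*x^4/16) dx. Term by term:
    ∫_0^5 9*x^6/16 dx = 703125/112;  ∫_0^5 -45*x^5/8 dx = -234375/16;  ∫_0^5 225*x^4/16 dx = 140625/16.
  Sum: 703125/112 − 234375/16 + 140625/16 = 46875/112.
  ∫_0^5 (u')² dx = ∫_0^5 (81*x^4/16 - 135*x^3/4 + 225*x^2/4) dx. Term by term:
    ∫_0^5 81*x^4/16 dx = 50625/16;  ∫_0^5 -135*x^3/4 dx = -84375/16;  ∫_0^5 225*x^2/4 dx = 9375/4.
  Sum: 50625/16 − 84375/16 + 9375/4 = 1875/8.
∫_0^5 u² dx = 46875/112, so ||u||_L² = 125*sqrt(21)/28.
∫_0^5 (u')² dx = 1875/8, so ||u'||_L² = 25*sqrt(6)/4.
Ratio ||u||_L² / ||u'||_L² = 5*sqrt(14)/14.
Sharp Poincaré constant on H^1_0(0, 5) is C_P = L/π = 5/π, achieved by sin(π/5·x).
A polynomial bump cannot attain the sharp Poincaré constant (only the first sine eigenfunction does), so the ratio is strictly less than C_P, consistent with ||u||_L² ≤ C_P ||u'||_L².


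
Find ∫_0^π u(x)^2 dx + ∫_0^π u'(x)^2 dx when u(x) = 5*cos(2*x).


||u||_{H^1(0,π)}^2 = 125*π/2

u'(x) = -10*sin(2*x).
Expand u² and (u')² and integrate term by term on (0, π), using: for integers n ≥ 1, ∫_0^π sin²(nx) dx = ∫_0^π cos²(nx) dx = π/2; for n ≠ n', ∫_0^π sin(nx)sin(n'x) dx = ∫_0^π cos(nx)cos(n'x) dx = 0; and by product-to-sum, ∫_0^π sin(nx)cos(n'x) dx = ½∫_0^π [sin((n+n')x) + sin((n−n')x)] dx, which is 0 when n+n' is even and 2n/(n²−n'²) when n+n' is odd (it need not vanish on (0, π)).
  u² squared terms: (5)²·∫cos(2x)² dx = 25·π/2 = 25*π/2.
  So ∫_0^π u² dx = 25*π/2.
  (u')² squared terms: (-10)²·∫sin(2x)² dx = 100·π/2 = 50*π.
  So ∫_0^π (u')² dx = 50*π.
||u||_{H^1}^2 = (25*π/2) + (50*π) = 125*π/2.


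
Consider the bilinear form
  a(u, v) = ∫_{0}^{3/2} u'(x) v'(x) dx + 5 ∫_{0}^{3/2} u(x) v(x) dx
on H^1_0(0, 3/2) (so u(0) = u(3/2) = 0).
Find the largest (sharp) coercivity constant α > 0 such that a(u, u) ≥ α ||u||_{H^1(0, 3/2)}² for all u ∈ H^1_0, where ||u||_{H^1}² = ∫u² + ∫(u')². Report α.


α = 1

Coercivity of a(·,·) on H^1_0(0, 3/2) means a(u, u) ≥ α ||u||_{H^1}² for every u ∈ H^1_0.
The interval has length L = 3/2, and Poincaré/coercivity depend only on L. Here a(u, u) = ∫(u')² + (5)·∫u².
Here c = 5 ≥ 1, so a(u,u) = ∫(u')² + c∫u² ≥ ∫(u')² + ∫u² = ||u||_{H^1}², i.e. α = 1 works. No larger α is possible: a(u,u) ≥ α||u||_{H^1}² means (1−α)∫(u')² ≥ (α−c)∫u², and for the modes u_n = sin(nπ(x−x₀)/L) (x₀ the left endpoint) one has ∫u_n²/∫(u_n')² = (L/(nπ))² → 0, so a(u_n,u_n)/||u_n||_{H^1}² → 1. Hence the optimal constant is α = 1.
Therefore α = 1.


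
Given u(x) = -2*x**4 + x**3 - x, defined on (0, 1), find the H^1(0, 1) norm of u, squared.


||u||_{H^1}^2 = 4177/630

The H^1 norm (squared) on an interval (0, L) is
  ||u||_{H^1}^2 = ∫_0^L u(x)^2 dx + ∫_0^L u'(x)^2 dx.
Compute u'(x) = -8*x**3 + 3*x**2 - 1.
Then u(x)^2 = 4*x**8 - 4*x**7 + x**6 + 4*x**5 - 2*x**4 + x**2 and u'(x)^2 = 64*x**6 - 48*x**5 + 9*x**4 + 16*x**3 - 6*x**2 + 1.
Integrate each monomial from 0 to 1 using ∫_0^1 c·x^n dx = c·1^(n+1)/(n+1):
  ∫_0^1 u(x)^2 dx = ∫_0^1 (4*x^8 - 4*x^7 + x^6 + 4*x^5 - 2*x^4 + x^2) dx. Term by term:
    ∫_0^1 4*x^8 dx = 4/9;  ∫_0^1 -4*x^7 dx = -1/2;  ∫_0^1 x^6 dx = 1/7;
    ∫_0^1 4*x^5 dx = 2/3;  ∫_0^1 -2*x^4 dx = -2/5;  ∫_0^1 x^2 dx = 1/3.
  Sum: 4/9 − 1/2 + 1/7 + 2/3 − 2/5 + 1/3 = 433/630.
  ∫_0^1 u'(x)^2 dx = ∫_0^1 (64*x^6 - 48*x^5 + 9*x^4 + 16*x^3 - 6*x^2 + 1) dx. Term by term:
    ∫_0^1 64*x^6 dx = 64/7;  ∫_0^1 -48*x^5 dx = -8;  ∫_0^1 9*x^4 dx = 9/5;
    ∫_0^1 16*x^3 dx = 4;  ∫_0^1 -6*x^2 dx = -2;  ∫_0^1 1 dx = 1.
  Sum: 64/7 − 8 + 9/5 + 4 − 2 + 1 = 208/35.
Adding: ||u||_{H^1}^2 = 433/630 + 208/35 = 4177/630.


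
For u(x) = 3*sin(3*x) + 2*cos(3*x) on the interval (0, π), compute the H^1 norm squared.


||u||_{H^1(0,π)}^2 = 65*π

u'(x) = -6*sin(3*x) + 9*cos(3*x).
Expand u² and (u')² and integrate term by term on (0, π), using: for integers n ≥ 1, ∫_0^π sin²(nx) dx = ∫_0^π cos²(nx) dx = π/2; for n ≠ n', ∫_0^π sin(nx)sin(n'x) dx = ∫_0^π cos(nx)cos(n'x) dx = 0; and by product-to-sum, ∫_0^π sin(nx)cos(n'x) dx = ½∫_0^π [sin((n+n')x) + sin((n−n')x)] dx, which is 0 when n+n' is even and 2n/(n²−n'²) when n+n' is odd (it need not vanish on (0, π)).
  u² squared terms: (2)²·∫cos(3x)² dx = 4·π/2 = 2*π;  (3)²·∫sin(3x)² dx = 9·π/2 = 9*π/2.
  u² cross terms: 2·(2)·(3)·∫cos(3x)·sin(3x) dx = 12·(0) = 0.
  So ∫_0^π u² dx = 2*π + 9*π/2 + 0 = 13*π/2.
  (u')² squared terms: (-6)²·∫sin(3x)² dx = 36·π/2 = 18*π;  (9)²·∫cos(3x)² dx = 81·π/2 = 81*π/2.
  (u')² cross terms: 2·(-6)·(9)·∫sin(3x)·cos(3x) dx = -108·(0) = 0.
  So ∫_0^π (u')² dx = 18*π + 81*π/2 + 0 = 117*π/2.
||u||_{H^1}^2 = (13*π/2) + (117*π/2) = 65*π.


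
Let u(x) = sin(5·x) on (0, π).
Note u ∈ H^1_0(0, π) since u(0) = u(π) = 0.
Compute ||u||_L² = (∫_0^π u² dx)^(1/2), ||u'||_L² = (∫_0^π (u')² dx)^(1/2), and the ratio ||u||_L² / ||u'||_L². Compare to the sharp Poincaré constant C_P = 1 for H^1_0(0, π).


||u||_L² / ||u'||_L² = 1/5 < C_P = 1.

u(x) = sin(5·x), so u'(x) = 5*cos(5*x).
Writing u(x) = A·sin(kπx/L) with A = 1 and k = 5, use ∫_0^L sin²(kπx/L) dx = L/2 and ∫_0^L cos²(kπx/L) dx = L/2.
u² = 1·sin²(5·x) and (u')² = 25·cos²(5·x), and each of sin², cos² integrates to L/2 = π/2 over (0, π).
∫_0^π u² dx = π/2, so ||u||_L² = sqrt(2)*sqrt(π)/2.
∫_0^π (u')² dx = 25*π/2, so ||u'||_L² = 5*sqrt(2)*sqrt(π)/2.
Ratio ||u||_L² / ||u'||_L² = 1/5.
Sharp Poincaré constant on H^1_0(0, π) is C_P = L/π = 1, achieved by sin(x).
This is the k = 5 harmonic; the ratio L/(kπ) is strictly less than C_P = L/π, consistent with the sharp inequality ||u||_L² ≤ C_P ||u'||_L².


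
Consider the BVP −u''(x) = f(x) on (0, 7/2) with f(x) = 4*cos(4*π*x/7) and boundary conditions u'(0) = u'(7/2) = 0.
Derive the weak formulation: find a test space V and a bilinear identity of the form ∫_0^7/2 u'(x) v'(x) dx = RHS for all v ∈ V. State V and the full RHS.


V = H^1(0, 7/2) (no boundary constraint on v; u is determined up to an additive constant); weak form: ∫_0^7/2 u'v' dx = ∫_0^7/2 (4*cos(4*π*x/7)) v dx for all v ∈ V.

Multiply both sides by a test function v and integrate from 0 to 7/2:
  ∫_0^7/2 −u''(x) v(x) dx = ∫_0^7/2 f(x) v(x) dx.
Integrate the LHS by parts once:
  ∫_0^7/2 −u'' v dx = −[u'(x) v(x)]_0^7/2 + ∫_0^7/2 u'(x) v'(x) dx.
Thus ∫_0^7/2 u'(x) v'(x) dx = ∫_0^7/2 f(x) v(x) dx + [u'(x) v(x)]_0^7/2.
Choose V so that boundary terms are either known or forced to vanish.
u has homogeneous Neumann: u'(0) = u'(7/2) = 0. So [u' v]_0^7/2 = 0·v(7/2) − 0·v(0) = 0 for any v; take V = H^1(0, 7/2).
Weak formulation: find u (satisfying any essential BC) such that ∫_0^7/2 u'(x) v'(x) dx = ∫_0^7/2 f v dx for all v ∈ V (homogeneous Neumann, so boundary terms vanish).
Substituting f(x) = 4*cos(4*π*x/7), the right-hand side is ∫_0^7/2 (4*cos(4*π*x/7)) v dx.
Compatibility check (pure Neumann): taking v ≡ 1 ∈ V gives 0 = ∫_0^7/2 f dx + (0) − (0), i.e. ∫_0^7/2 f dx must equal u'(0) − u'(7/2) = 0. Indeed ∫_0^7/2 (4*cos(4*π*x/7)) dx = 0, so the data are compatible. The solution is then unique only up to an additive constant (fix it e.g. by requiring ∫_0^7/2 u dx = 0).


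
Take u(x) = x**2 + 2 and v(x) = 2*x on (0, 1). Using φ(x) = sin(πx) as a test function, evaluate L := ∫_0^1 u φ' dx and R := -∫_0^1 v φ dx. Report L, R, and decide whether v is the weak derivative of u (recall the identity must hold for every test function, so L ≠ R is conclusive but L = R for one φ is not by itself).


LHS = -2/π, RHS = -2/π. Yes, v = u' weakly.

u(x) = x**2 + 2, classical derivative u'(x) = 2*x.
φ(x) = sin(πx), so φ'(x) = π*cos(π*x).
Note φ(0) = φ(1) = 0, so the boundary term u·φ vanishes.
LHS = ∫_0^1 u(x) φ'(x) dx = ∫_0^1 (π*x^2*cos(π*x) + 2*π*cos(π*x)) dx. Term by term:
  ∫_0^1 2*π*cos(π*x) dx = 0;  ∫_0^1 π*x^2*cos(π*x) dx = -2/π.
Sum: 0 − 2/π = -2/π.
So LHS = -2/π.
∫_0^1 v(x) φ(x) dx = ∫_0^1 (2*x*sin(π*x)) dx. Term by term:
  ∫_0^1 2*x*sin(π*x) dx = 2/π.
So RHS = -∫_0^1 v(x) φ(x) dx = -2/π.
LHS = RHS, so the identity holds for this test φ.
Moreover u is smooth here and v(x) = u'(x) = 2*x pointwise, so the identity holds for every test function. Hence v is the weak derivative of u.


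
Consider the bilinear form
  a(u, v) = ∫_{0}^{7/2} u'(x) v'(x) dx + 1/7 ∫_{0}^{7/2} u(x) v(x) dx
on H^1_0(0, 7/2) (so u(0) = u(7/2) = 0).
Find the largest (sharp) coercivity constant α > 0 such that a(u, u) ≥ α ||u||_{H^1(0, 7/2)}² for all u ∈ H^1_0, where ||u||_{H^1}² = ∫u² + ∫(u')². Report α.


α = (7 + 4*π^2)/(4*π^2 + 49)

Coercivity of a(·,·) on H^1_0(0, 7/2) means a(u, u) ≥ α ||u||_{H^1}² for every u ∈ H^1_0.
The interval has length L = 7/2, and Poincaré/coercivity depend only on L. Here a(u, u) = ∫(u')² + (1/7)·∫u².
Here 0 < c = 1/7 < 1. The condition a(u,u) ≥ α||u||_{H^1}² reads (1−α)∫(u')² ≥ (α−c)∫u². Any admissible α is ≤ 1 (rapidly oscillating u have ∫u²/∫(u')² → 0), and α = 1 would force 0 ≥ (1−c)∫u², impossible since c < 1; so 1−α > 0. By the sharp Poincaré inequality on H^1_0 of an interval of length L, ∫(u')² ≥ (π/L)²∫u² with equality for the first sine mode sin(π(x−x₀)/L) (x₀ the left endpoint), so the inequality holds for all u iff (1−α)(π/L)² ≥ α − c, i.e. α ≤ ((π/L)² + c)/((π/L)² + 1) = (1 + c(L/π)²)/(1 + (L/π)²). With (π/L)² = 4*π^2/49 and c = 1/7, the largest admissible constant is α = ((π/L)² + c)/((π/L)² + 1).
Simplifying, α = (7 + 4*π^2)/(4*π^2 + 49).


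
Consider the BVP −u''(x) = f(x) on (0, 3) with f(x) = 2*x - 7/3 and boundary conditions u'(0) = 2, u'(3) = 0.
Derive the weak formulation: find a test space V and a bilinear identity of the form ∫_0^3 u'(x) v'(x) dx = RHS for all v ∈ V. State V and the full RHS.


V = H^1(0, 3) (v unrestricted at boundary; u is determined up to an additive constant); weak form: ∫_0^3 u'v' dx = ∫_0^3 (2*x - 7/3) v dx − 2·v(0) for all v ∈ V.

Multiply both sides by a test function v and integrate from 0 to 3:
  ∫_0^3 −u''(x) v(x) dx = ∫_0^3 f(x) v(x) dx.
Integrate the LHS by parts once:
  ∫_0^3 −u'' v dx = −[u'(x) v(x)]_0^3 + ∫_0^3 u'(x) v'(x) dx.
Thus ∫_0^3 u'(x) v'(x) dx = ∫_0^3 f(x) v(x) dx + [u'(x) v(x)]_0^3.
Choose V so that boundary terms are either known or forced to vanish.
u has inhomogeneous Neumann u'(0) = 2, u'(3) = 0. [u' v]_0^3 = (0)·v(3) − (2)·v(0) = − 2·v(0). Take V = H^1(0, 3); boundary term becomes part of RHS.
Weak formulation: find u (satisfying any essential BC) such that ∫_0^3 u'(x) v'(x) dx = ∫_0^3 f v dx − 2·v(0) for all v ∈ V (Neumann data are natural BCs: they enter the RHS as boundary terms).
Substituting f(x) = 2*x - 7/3, the right-hand side is ∫_0^3 (2*x - 7/3) v dx − 2·v(0).
Compatibility check (pure Neumann): taking v ≡ 1 ∈ V gives 0 = ∫_0^3 f dx + (0) − (2), i.e. ∫_0^3 f dx must equal u'(0) − u'(3) = 2. Indeed ∫_0^3 (2*x - 7/3) dx = 2, so the data are compatible. The solution is then unique only up to an additive constant (fix it e.g. by requiring ∫_0^3 u dx = 0).


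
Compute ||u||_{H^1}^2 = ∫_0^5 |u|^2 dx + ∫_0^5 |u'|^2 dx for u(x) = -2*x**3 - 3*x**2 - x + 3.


||u||_{H^1}^2 = 4966375/42

The H^1 norm (squared) on an interval (0, L) is
  ||u||_{H^1}^2 = ∫_0^L u(x)^2 dx + ∫_0^L u'(x)^2 dx.
Compute u'(x) = -6*x**2 - 6*x - 1.
Then u(x)^2 = 4*x**6 + 12*x**5 + 13*x**4 - 6*x**3 - 17*x**2 - 6*x + 9 and u'(x)^2 = 36*x**4 + 72*x**3 + 48*x**2 + 12*x + 1.
Integrate each monomial from 0 to 5 using ∫_0^5 c·x^n dx = c·5^(n+1)/(n+1):
  ∫_0^5 u(x)^2 dx = ∫_0^5 (4*x^6 + 12*x^5 + 13*x^4 - 6*x^3 - 17*x^2 - 6*x + 9) dx. Term by term:
    ∫_0^5 4*x^6 dx = 312500/7;  ∫_0^5 12*x^5 dx = 31250;  ∫_0^5 13*x^4 dx = 8125;
    ∫_0^5 -6*x^3 dx = -1875/2;  ∫_0^5 -17*x^2 dx = -2125/3;  ∫_0^5 -6*x dx = -75;
    ∫_0^5 9 dx = 45.
  Sum: 312500/7 + 31250 + 8125 − 1875/2 − 2125/3 − 75 + 45 = 3458365/42.
  ∫_0^5 u'(x)^2 dx = ∫_0^5 (36*x^4 + 72*x^3 + 48*x^2 + 12*x + 1) dx. Term by term:
    ∫_0^5 36*x^4 dx = 22500;  ∫_0^5 72*x^3 dx = 11250;  ∫_0^5 48*x^2 dx = 2000;
    ∫_0^5 12*x dx = 150;  ∫_0^5 1 dx = 5.
  Sum: 22500 + 11250 + 2000 + 150 + 5 = 35905.
Adding: ||u||_{H^1}^2 = 3458365/42 + 35905 = 4966375/42.


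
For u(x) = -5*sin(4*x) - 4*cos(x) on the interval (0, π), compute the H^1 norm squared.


||u||_{H^1(0,π)}^2 = 128/3 + 457*π/2

u'(x) = 4*sin(x) - 20*cos(4*x).
Expand u² and (u')² and integrate term by term on (0, π), using: for integers n ≥ 1, ∫_0^π sin²(nx) dx = ∫_0^π cos²(nx) dx = π/2; for n ≠ n', ∫_0^π sin(nx)sin(n'x) dx = ∫_0^π cos(nx)cos(n'x) dx = 0; and by product-to-sum, ∫_0^π sin(nx)cos(n'x) dx = ½∫_0^π [sin((n+n')x) + sin((n−n')x)] dx, which is 0 when n+n' is even and 2n/(n²−n'²) when n+n' is odd (it need not vanish on (0, π)).
  u² squared terms: (-5)²·∫sin(4x)² dx = 25·π/2 = 25*π/2;  (-4)²·∫cos(x)² dx = 16·π/2 = 8*π.
  u² cross terms: 2·(-5)·(-4)·∫sin(4x)·cos(x) dx = 40·(8/15) = 64/3.
  So ∫_0^π u² dx = 25*π/2 + 8*π + 64/3 = 64/3 + 41*π/2.
  (u')² squared terms: (-20)²·∫cos(4x)² dx = 400·π/2 = 200*π;  (4)²·∫sin(x)² dx = 16·π/2 = 8*π.
  (u')² cross terms: 2·(-20)·(4)·∫cos(4x)·sin(x) dx = -160·(-2/15) = 64/3.
  So ∫_0^π (u')² dx = 200*π + 8*π + 64/3 = 64/3 + 208*π.
||u||_{H^1}^2 = (64/3 + 41*π/2) + (64/3 + 208*π) = 128/3 + 457*π/2.


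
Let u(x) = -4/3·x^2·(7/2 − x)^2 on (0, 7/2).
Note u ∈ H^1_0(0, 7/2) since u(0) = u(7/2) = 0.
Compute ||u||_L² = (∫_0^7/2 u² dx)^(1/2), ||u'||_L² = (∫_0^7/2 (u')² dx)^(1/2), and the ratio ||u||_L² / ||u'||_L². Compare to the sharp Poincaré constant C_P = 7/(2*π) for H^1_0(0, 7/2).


||u||_L² / ||u'||_L² = 7*sqrt(3)/12 < C_P = 7/(2*π).

u(x) = -4/3·x^2·(7/2 − x)^2, so u'(x) = 2*x*(-8*x^2 + 42*x - 49)/3.
u(x) = -4/3·x^2·(7/2 − x)^2 vanishes at x = 0 and x = 7/2, so u ∈ H^1_0(0, 7/2). Differentiate via the product rule and integrate the resulting polynomials term by term.
  ∫_0^7/2 u² dx = ∫_0^7/2 (16*x^8/9 - 224*x^7/9 + 392*x^6/3 - 2744*x^5/9 + 2401*x^4/9) dx. Term by term:
    ∫_0^7/2 16*x^8/9 dx = 40353607/2592;  ∫_0^7/2 -224*x^7/9 dx = -40353607/576;  ∫_0^7/2 392*x^6/3 dx = 5764801/48;
    ∫_0^7/2 -2744*x^5/9 dx = -40353607/432;  ∫_0^7/2 2401*x^4/9 dx = 40353607/1440.
  Sum: 40353607/2592 − 40353607/576 + 5764801/48 − 40353607/432 + 40353607/1440 = 5764801/25920.
  ∫_0^7/2 (u')² dx = ∫_0^7/2 (256*x^6/9 - 896*x^5/3 + 10192*x^4/9 - 5488*x^3/3 + 9604*x^2/9) dx. Term by term:
    ∫_0^7/2 256*x^6/9 dx = 235298/9;  ∫_0^7/2 -896*x^5/3 dx = -823543/9;  ∫_0^7/2 10192*x^4/9 dx = 10706059/90;
    ∫_0^7/2 -5488*x^3/3 dx = -823543/12;  ∫_0^7/2 9604*x^2/9 dx = 823543/54.
  Sum: 235298/9 − 823543/9 + 10706059/90 − 823543/12 + 823543/54 = 117649/540.
∫_0^7/2 u² dx = 5764801/25920, so ||u||_L² = 2401*sqrt(5)/360.
∫_0^7/2 (u')² dx = 117649/540, so ||u'||_L² = 343*sqrt(15)/90.
Ratio ||u||_L² / ||u'||_L² = 7*sqrt(3)/12.
Sharp Poincaré constant on H^1_0(0, 7/2) is C_P = L/π = 7/(2*π), achieved by sin(2*π/7·x).
A polynomial bump cannot attain the sharp Poincaré constant (only the first sine eigenfunction does), so the ratio is strictly less than C_P, consistent with ||u||_L² ≤ C_P ||u'||_L².


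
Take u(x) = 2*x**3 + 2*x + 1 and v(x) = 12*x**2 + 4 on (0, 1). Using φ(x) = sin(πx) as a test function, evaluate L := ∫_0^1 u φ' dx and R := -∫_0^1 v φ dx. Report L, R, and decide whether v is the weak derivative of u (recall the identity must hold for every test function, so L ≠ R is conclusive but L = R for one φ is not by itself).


LHS = -10/π + 24/π^3, RHS = -20/π + 48/π^3. No, v is not the weak derivative of u.

u(x) = 2*x**3 + 2*x + 1, classical derivative u'(x) = 6*x**2 + 2.
φ(x) = sin(πx), so φ'(x) = π*cos(π*x).
Note φ(0) = φ(1) = 0, so the boundary term u·φ vanishes.
LHS = ∫_0^1 u(x) φ'(x) dx = ∫_0^1 (2*π*x^3*cos(π*x) + 2*π*x*cos(π*x) + π*cos(π*x)) dx. Term by term:
  ∫_0^1 π*cos(π*x) dx = 0;  ∫_0^1 2*π*x*cos(π*x) dx = -4/π;  ∫_0^1 2*π*x^3*cos(π*x) dx = -6/π + 24/π^3.
Sum: 0 − 4/π + -6/π + 24/π^3 = -10/π + 24/π^3.
So LHS = -10/π + 24/π^3.
∫_0^1 v(x) φ(x) dx = ∫_0^1 (12*x^2*sin(π*x) + 4*sin(π*x)) dx. Term by term:
  ∫_0^1 4*sin(π*x) dx = 8/π;  ∫_0^1 12*x^2*sin(π*x) dx = -48/π^3 + 12/π.
Sum: 8/π + -48/π^3 + 12/π = -48/π^3 + 20/π.
So RHS = -∫_0^1 v(x) φ(x) dx = -20/π + 48/π^3.
LHS − RHS = -24/π^3 + 10/π ≠ 0, so the identity fails.
(For a valid weak derivative the identity must hold for EVERY test function, in particular this one. The failure shows v is NOT the weak derivative of u.)
Correct weak derivative would be u'(x) = 6*x**2 + 2.


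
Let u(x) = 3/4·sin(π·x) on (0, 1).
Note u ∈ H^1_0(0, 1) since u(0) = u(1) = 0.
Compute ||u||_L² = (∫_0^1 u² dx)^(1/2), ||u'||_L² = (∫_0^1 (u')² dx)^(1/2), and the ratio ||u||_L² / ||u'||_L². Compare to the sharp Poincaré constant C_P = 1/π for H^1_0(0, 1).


||u||_L² / ||u'||_L² = 1/π = C_P.

u(x) = 3/4·sin(π·x), so u'(x) = 3*π*cos(π*x)/4.
Writing u(x) = A·sin(kπx/L) with A = 3/4 and k = 1, use ∫_0^L sin²(kπx/L) dx = L/2 and ∫_0^L cos²(kπx/L) dx = L/2.
u² = 9/16·sin²(π·x) and (u')² = 9*π^2/16·cos²(π·x), and each of sin², cos² integrates to L/2 = 1/2 over (0, 1).
∫_0^1 u² dx = 9/32, so ||u||_L² = 3*sqrt(2)/8.
∫_0^1 (u')² dx = 9*π^2/32, so ||u'||_L² = 3*sqrt(2)*π/8.
Ratio ||u||_L² / ||u'||_L² = 1/π.
Sharp Poincaré constant on H^1_0(0, 1) is C_P = L/π = 1/π, achieved by sin(π·x).
This is the k = 1 eigenfunction (up to amplitude), so the ratio equals the sharp Poincaré constant exactly.


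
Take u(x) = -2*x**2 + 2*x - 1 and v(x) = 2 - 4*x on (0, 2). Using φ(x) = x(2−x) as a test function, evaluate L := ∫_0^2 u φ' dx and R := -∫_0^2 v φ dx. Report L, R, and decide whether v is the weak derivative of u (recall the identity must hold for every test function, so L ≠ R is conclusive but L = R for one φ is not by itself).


LHS = 8/3, RHS = 8/3. Yes, v = u' weakly.

u(x) = -2*x**2 + 2*x - 1, classical derivative u'(x) = 2 - 4*x.
φ(x) = x(2−x), so φ'(x) = 2 - 2*x.
Note φ(0) = φ(2) = 0, so the boundary term u·φ vanishes.
LHS = ∫_0^2 u(x) φ'(x) dx = ∫_0^2 (4*x^3 - 8*x^2 + 6*x - 2) dx. Term by term:
  ∫_0^2 4*x^3 dx = 16;  ∫_0^2 -8*x^2 dx = -64/3;  ∫_0^2 6*x dx = 12;
  ∫_0^2 -2 dx = -4.
Sum: 16 − 64/3 + 12 − 4 = 8/3.
So LHS = 8/3.
∫_0^2 v(x) φ(x) dx = ∫_0^2 (4*x^3 - 10*x^2 + 4*x) dx. Term by term:
  ∫_0^2 4*x^3 dx = 16;  ∫_0^2 -10*x^2 dx = -80/3;  ∫_0^2 4*x dx = 8.
Sum: 16 − 80/3 + 8 = -8/3.
So RHS = -∫_0^2 v(x) φ(x) dx = 8/3.
LHS = RHS, so the identity holds for this test φ.
Moreover u is smooth here and v(x) = u'(x) = 2 - 4*x pointwise, so the identity holds for every test function. Hence v is the weak derivative of u.


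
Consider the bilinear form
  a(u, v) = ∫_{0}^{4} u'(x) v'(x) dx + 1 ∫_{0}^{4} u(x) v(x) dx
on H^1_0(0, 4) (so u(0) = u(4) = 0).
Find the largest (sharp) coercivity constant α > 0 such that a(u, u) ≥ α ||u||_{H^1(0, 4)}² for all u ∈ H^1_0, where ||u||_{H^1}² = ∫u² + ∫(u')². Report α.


α = 1

Coercivity of a(·,·) on H^1_0(0, 4) means a(u, u) ≥ α ||u||_{H^1}² for every u ∈ H^1_0.
The interval has length L = 4, and Poincaré/coercivity depend only on L. Here a(u, u) = ∫(u')² + (1)·∫u².
Here c = 1 ≥ 1, so a(u,u) = ∫(u')² + c∫u² ≥ ∫(u')² + ∫u² = ||u||_{H^1}², i.e. α = 1 works. No larger α is possible: a(u,u) ≥ α||u||_{H^1}² means (1−α)∫(u')² ≥ (α−c)∫u², and for the modes u_n = sin(nπ(x−x₀)/L) (x₀ the left endpoint) one has ∫u_n²/∫(u_n')² = (L/(nπ))² → 0, so a(u_n,u_n)/||u_n||_{H^1}² → 1. Hence the optimal constant is α = 1.
Therefore α = 1.


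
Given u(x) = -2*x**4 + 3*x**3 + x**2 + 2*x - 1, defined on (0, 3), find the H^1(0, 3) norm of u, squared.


||u||_{H^1}^2 = 223446/35

The H^1 norm (squared) on an interval (0, L) is
  ||u||_{H^1}^2 = ∫_0^L u(x)^2 dx + ∫_0^L u'(x)^2 dx.
Compute u'(x) = -8*x**3 + 9*x**2 + 2*x + 2.
Then u(x)^2 = 4*x**8 - 12*x**7 + 5*x**6 - 2*x**5 + 17*x**4 - 2*x**3 + 2*x**2 - 4*x + 1 and u'(x)^2 = 64*x**6 - 144*x**5 + 49*x**4 + 4*x**3 + 40*x**2 + 8*x + 4.
Integrate each monomial from 0 to 3 using ∫_0^3 c·x^n dx = c·3^(n+1)/(n+1):
  ∫_0^3 u(x)^2 dx = ∫_0^3 (4*x^8 - 12*x^7 + 5*x^6 - 2*x^5 + 17*x^4 - 2*x^3 + 2*x^2 - 4*x + 1) dx. Term by term:
    ∫_0^3 4*x^8 dx = 8748;  ∫_0^3 -12*x^7 dx = -19683/2;  ∫_0^3 5*x^6 dx = 10935/7;
    ∫_0^3 -2*x^5 dx = -243;  ∫_0^3 17*x^4 dx = 4131/5;  ∫_0^3 -2*x^3 dx = -81/2;
    ∫_0^3 2*x^2 dx = 18;  ∫_0^3 -4*x dx = -18;  ∫_0^3 1 dx = 3.
  Sum: 8748 − 19683/2 + 10935/7 − 243 + 4131/5 − 81/2 + 18 − 18 + 3 = 35502/35.
  ∫_0^3 u'(x)^2 dx = ∫_0^3 (64*x^6 - 144*x^5 + 49*x^4 + 4*x^3 + 40*x^2 + 8*x + 4) dx. Term by term:
    ∫_0^3 64*x^6 dx = 139968/7;  ∫_0^3 -144*x^5 dx = -17496;  ∫_0^3 49*x^4 dx = 11907/5;
    ∫_0^3 4*x^3 dx = 81;  ∫_0^3 40*x^2 dx = 360;  ∫_0^3 8*x dx = 36;
    ∫_0^3 4 dx = 12.
  Sum: 139968/7 − 17496 + 11907/5 + 81 + 360 + 36 + 12 = 187944/35.
Adding: ||u||_{H^1}^2 = 35502/35 + 187944/35 = 223446/35.


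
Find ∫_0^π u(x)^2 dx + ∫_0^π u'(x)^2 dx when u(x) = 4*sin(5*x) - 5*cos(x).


||u||_{H^1(0,π)}^2 = 233*π

u'(x) = 5*sin(x) + 20*cos(5*x).
Expand u² and (u')² and integrate term by term on (0, π), using: for integers n ≥ 1, ∫_0^π sin²(nx) dx = ∫_0^π cos²(nx) dx = π/2; for n ≠ n', ∫_0^π sin(nx)sin(n'x) dx = ∫_0^π cos(nx)cos(n'x) dx = 0; and by product-to-sum, ∫_0^π sin(nx)cos(n'x) dx = ½∫_0^π [sin((n+n')x) + sin((n−n')x)] dx, which is 0 when n+n' is even and 2n/(n²−n'²) when n+n' is odd (it need not vanish on (0, π)).
  u² squared terms: (-5)²·∫cos(x)² dx = 25·π/2 = 25*π/2;  (4)²·∫sin(5x)² dx = 16·π/2 = 8*π.
  u² cross terms: 2·(-5)·(4)·∫cos(x)·sin(5x) dx = -40·(0) = 0.
  So ∫_0^π u² dx = 25*π/2 + 8*π + 0 = 41*π/2.
  (u')² squared terms: (5)²·∫sin(x)² dx = 25·π/2 = 25*π/2;  (20)²·∫cos(5x)² dx = 400·π/2 = 200*π.
  (u')² cross terms: 2·(5)·(20)·∫sin(x)·cos(5x) dx = 200·(0) = 0.
  So ∫_0^π (u')² dx = 25*π/2 + 200*π + 0 = 425*π/2.
||u||_{H^1}^2 = (41*π/2) + (425*π/2) = 233*π.


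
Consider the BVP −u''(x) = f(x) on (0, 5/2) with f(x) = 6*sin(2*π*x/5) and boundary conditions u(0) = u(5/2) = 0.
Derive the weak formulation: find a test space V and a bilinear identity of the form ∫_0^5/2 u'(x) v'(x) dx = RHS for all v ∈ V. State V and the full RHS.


V = H^1_0(0, 5/2) (so v(0) = v(5/2) = 0); weak form: ∫_0^5/2 u'v' dx = ∫_0^5/2 (6*sin(2*π*x/5)) v dx for all v ∈ V.

Multiply both sides by a test function v and integrate from 0 to 5/2:
  ∫_0^5/2 −u''(x) v(x) dx = ∫_0^5/2 f(x) v(x) dx.
Integrate the LHS by parts once:
  ∫_0^5/2 −u'' v dx = −[u'(x) v(x)]_0^5/2 + ∫_0^5/2 u'(x) v'(x) dx.
Thus ∫_0^5/2 u'(x) v'(x) dx = ∫_0^5/2 f(x) v(x) dx + [u'(x) v(x)]_0^5/2.
Choose V so that boundary terms are either known or forced to vanish.
u is Dirichlet: u(0) = u(5/2) = 0. Let V = H^1_0(0, 5/2); then v(0) = v(5/2) = 0, and [u' v]_0^5/2 = 0.
Weak formulation: find u (satisfying any essential BC) such that ∫_0^5/2 u'(x) v'(x) dx = ∫_0^5/2 f v dx for all v ∈ V.
Substituting f(x) = 6*sin(2*π*x/5), the right-hand side is ∫_0^5/2 (6*sin(2*π*x/5)) v dx.


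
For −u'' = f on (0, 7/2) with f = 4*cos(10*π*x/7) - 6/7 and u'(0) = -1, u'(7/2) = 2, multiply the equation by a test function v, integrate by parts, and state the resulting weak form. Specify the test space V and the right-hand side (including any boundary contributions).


V = H^1(0, 7/2) (v unrestricted at boundary; u is determined up to an additive constant); weak form: ∫_0^7/2 u'v' dx = ∫_0^7/2 (4*cos(10*π*x/7) - 6/7) v dx + 2·v(7/2) + v(0) for all v ∈ V.

Multiply both sides by a test function v and integrate from 0 to 7/2:
  ∫_0^7/2 −u''(x) v(x) dx = ∫_0^7/2 f(x) v(x) dx.
Integrate the LHS by parts once:
  ∫_0^7/2 −u'' v dx = −[u'(x) v(x)]_0^7/2 + ∫_0^7/2 u'(x) v'(x) dx.
Thus ∫_0^7/2 u'(x) v'(x) dx = ∫_0^7/2 f(x) v(x) dx + [u'(x) v(x)]_0^7/2.
Choose V so that boundary terms are either known or forced to vanish.
u has inhomogeneous Neumann u'(0) = -1, u'(7/2) = 2. [u' v]_0^7/2 = (2)·v(7/2) − (-1)·v(0) = 2·v(7/2) + v(0). Take V = H^1(0, 7/2); boundary term becomes part of RHS.
Weak formulation: find u (satisfying any essential BC) such that ∫_0^7/2 u'(x) v'(x) dx = ∫_0^7/2 f v dx + 2·v(7/2) + v(0) for all v ∈ V (Neumann data are natural BCs: they enter the RHS as boundary terms).
Substituting f(x) = 4*cos(10*π*x/7) - 6/7, the right-hand side is ∫_0^7/2 (4*cos(10*π*x/7) - 6/7) v dx + 2·v(7/2) + v(0).
Compatibility check (pure Neumann): taking v ≡ 1 ∈ V gives 0 = ∫_0^7/2 f dx + (2) − (-1), i.e. ∫_0^7/2 f dx must equal u'(0) − u'(7/2) = -3. Indeed ∫_0^7/2 (4*cos(10*π*x/7) - 6/7) dx = -3, so the data are compatible. The solution is then unique only up to an additive constant (fix it e.g. by requiring ∫_0^7/2 u dx = 0).


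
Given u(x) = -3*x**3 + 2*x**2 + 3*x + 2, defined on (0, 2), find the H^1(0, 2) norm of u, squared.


||u||_{H^1}^2 = 7678/35

The H^1 norm (squared) on an interval (0, L) is
  ||u||_{H^1}^2 = ∫_0^L u(x)^2 dx + ∫_0^L u'(x)^2 dx.
Compute u'(x) = -9*x**2 + 4*x + 3.
Then u(x)^2 = 9*x**6 - 12*x**5 - 14*x**4 + 17*x**2 + 12*x + 4 and u'(x)^2 = 81*x**4 - 72*x**3 - 38*x**2 + 24*x + 9.
Integrate each monomial from 0 to 2 using ∫_0^2 c·x^n dx = c·2^(n+1)/(n+1):
  ∫_0^2 u(x)^2 dx = ∫_0^2 (9*x^6 - 12*x^5 - 14*x^4 + 17*x^2 + 12*x + 4) dx. Term by term:
    ∫_0^2 9*x^6 dx = 1152/7;  ∫_0^2 -12*x^5 dx = -128;  ∫_0^2 -14*x^4 dx = -448/5;
    ∫_0^2 17*x^2 dx = 136/3;  ∫_0^2 12*x dx = 24;  ∫_0^2 4 dx = 8.
  Sum: 1152/7 − 128 − 448/5 + 136/3 + 24 + 8 = 2552/105.
  ∫_0^2 u'(x)^2 dx = ∫_0^2 (81*x^4 - 72*x^3 - 38*x^2 + 24*x + 9) dx. Term by term:
    ∫_0^2 81*x^4 dx = 2592/5;  ∫_0^2 -72*x^3 dx = -288;  ∫_0^2 -38*x^2 dx = -304/3;
    ∫_0^2 24*x dx = 48;  ∫_0^2 9 dx = 18.
  Sum: 2592/5 − 288 − 304/3 + 48 + 18 = 2926/15.
Adding: ||u||_{H^1}^2 = 2552/105 + 2926/15 = 7678/35.


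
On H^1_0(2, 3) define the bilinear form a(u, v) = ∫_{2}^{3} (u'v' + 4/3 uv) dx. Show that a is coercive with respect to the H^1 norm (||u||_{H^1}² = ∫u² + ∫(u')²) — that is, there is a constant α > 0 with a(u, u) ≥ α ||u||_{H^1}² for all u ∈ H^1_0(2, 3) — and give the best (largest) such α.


α = 1

Coercivity of a(·,·) on H^1_0(2, 3) means a(u, u) ≥ α ||u||_{H^1}² for every u ∈ H^1_0.
The interval has length L = 1, and Poincaré/coercivity depend only on L. Here a(u, u) = ∫(u')² + (4/3)·∫u².
Here c = 4/3 ≥ 1, so a(u,u) = ∫(u')² + c∫u² ≥ ∫(u')² + ∫u² = ||u||_{H^1}², i.e. α = 1 works. No larger α is possible: a(u,u) ≥ α||u||_{H^1}² means (1−α)∫(u')² ≥ (α−c)∫u², and for the modes u_n = sin(nπ(x−x₀)/L) (x₀ the left endpoint) one has ∫u_n²/∫(u_n')² = (L/(nπ))² → 0, so a(u_n,u_n)/||u_n||_{H^1}² → 1. Hence the optimal constant is α = 1.
Therefore α = 1.


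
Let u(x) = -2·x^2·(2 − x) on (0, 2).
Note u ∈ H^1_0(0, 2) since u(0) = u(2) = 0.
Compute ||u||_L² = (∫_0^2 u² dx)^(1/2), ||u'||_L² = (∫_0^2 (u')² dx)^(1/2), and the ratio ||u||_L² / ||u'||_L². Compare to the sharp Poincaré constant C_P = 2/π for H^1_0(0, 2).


||u||_L² / ||u'||_L² = sqrt(14)/7 < C_P = 2/π.

u(x) = -2·x^2·(2 − x), so u'(x) = 2*x*(3*x - 4).
u(x) = -2·x^2·(2 − x) vanishes at x = 0 and x = 2, so u ∈ H^1_0(0, 2). Differentiate via the product rule and integrate the resulting polynomials term by term.
  ∫_0^2 u² dx = ∫_0^2 (4*x^6 - 16*x^5 + 16*x^4) dx. Term by term:
    ∫_0^2 4*x^6 dx = 512/7;  ∫_0^2 -16*x^5 dx = -512/3;  ∫_0^2 16*x^4 dx = 512/5.
  Sum: 512/7 − 512/3 + 512/5 = 512/105.
  ∫_0^2 (u')² dx = ∫_0^2 (36*x^4 - 96*x^3 + 64*x^2) dx. Term by term:
    ∫_0^2 36*x^4 dx = 1152/5;  ∫_0^2 -96*x^3 dx = -384;  ∫_0^2 64*x^2 dx = 512/3.
  Sum: 1152/5 − 384 + 512/3 = 256/15.
∫_0^2 u² dx = 512/105, so ||u||_L² = 16*sqrt(210)/105.
∫_0^2 (u')² dx = 256/15, so ||u'||_L² = 16*sqrt(15)/15.
Ratio ||u||_L² / ||u'||_L² = sqrt(14)/7.
Sharp Poincaré constant on H^1_0(0, 2) is C_P = L/π = 2/π, achieved by sin(π/2·x).
A polynomial bump cannot attain the sharp Poincaré constant (only the first sine eigenfunction does), so the ratio is strictly less than C_P, consistent with ||u||_L² ≤ C_P ||u'||_L².


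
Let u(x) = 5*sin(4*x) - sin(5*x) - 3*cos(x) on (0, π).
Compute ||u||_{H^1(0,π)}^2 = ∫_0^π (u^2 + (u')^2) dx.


||u||_{H^1(0,π)}^2 = -32 + 469*π/2

u'(x) = 3*sin(x) + 20*cos(4*x) - 5*cos(5*x).
Expand u² and (u')² and integrate term by term on (0, π), using: for integers n ≥ 1, ∫_0^π sin²(nx) dx = ∫_0^π cos²(nx) dx = π/2; for n ≠ n', ∫_0^π sin(nx)sin(n'x) dx = ∫_0^π cos(nx)cos(n'x) dx = 0; and by product-to-sum, ∫_0^π sin(nx)cos(n'x) dx = ½∫_0^π [sin((n+n')x) + sin((n−n')x)] dx, which is 0 when n+n' is even and 2n/(n²−n'²) when n+n' is odd (it need not vanish on (0, π)).
  u² squared terms: (-1)²·∫sin(5x)² dx = 1·π/2 = π/2;  (-3)²·∫cos(x)² dx = 9·π/2 = 9*π/2;  (5)²·∫sin(4x)² dx = 25·π/2 = 25*π/2.
  u² cross terms: 2·(-1)·(-3)·∫sin(5x)·cos(x) dx = 6·(0) = 0;  2·(-1)·(5)·∫sin(5x)·sin(4x) dx = -10·(0) = 0;  2·(-3)·(5)·∫cos(x)·sin(4x) dx = -30·(8/15) = -16.
  So ∫_0^π u² dx = π/2 + 9*π/2 + 25*π/2 + 0 + 0 − 16 = -16 + 35*π/2.
  (u')² squared terms: (-5)²·∫cos(5x)² dx = 25·π/2 = 25*π/2;  (3)²·∫sin(x)² dx = 9·π/2 = 9*π/2;  (20)²·∫cos(4x)² dx = 400·π/2 = 200*π.
  (u')² cross terms: 2·(-5)·(3)·∫cos(5x)·sin(x) dx = -30·(0) = 0;  2·(-5)·(20)·∫cos(5x)·cos(4x) dx = -200·(0) = 0;  2·(3)·(20)·∫sin(x)·cos(4x) dx = 120·(-2/15) = -16.
  So ∫_0^π (u')² dx = 25*π/2 + 9*π/2 + 200*π + 0 + 0 − 16 = -16 + 217*π.
||u||_{H^1}^2 = (-16 + 35*π/2) + (-16 + 217*π) = -32 + 469*π/2.


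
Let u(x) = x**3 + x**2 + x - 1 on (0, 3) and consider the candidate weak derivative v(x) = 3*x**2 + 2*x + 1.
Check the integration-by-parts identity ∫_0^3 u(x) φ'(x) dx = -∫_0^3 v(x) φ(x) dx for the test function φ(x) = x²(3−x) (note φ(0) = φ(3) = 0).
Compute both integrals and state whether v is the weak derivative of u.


LHS = -2079/20, RHS = -2079/20. Yes, v = u' weakly.

u(x) = x**3 + x**2 + x - 1, classical derivative u'(x) = 3*x**2 + 2*x + 1.
φ(x) = x²(3−x), so φ'(x) = 3*x*(2 - x).
Note φ(0) = φ(3) = 0, so the boundary term u·φ vanishes.
LHS = ∫_0^3 u(x) φ'(x) dx = ∫_0^3 (-3*x^5 + 3*x^4 + 3*x^3 + 9*x^2 - 6*x) dx. Term by term:
  ∫_0^3 -3*x^5 dx = -729/2;  ∫_0^3 3*x^4 dx = 729/5;  ∫_0^3 3*x^3 dx = 243/4;
  ∫_0^3 9*x^2 dx = 81;  ∫_0^3 -6*x dx = -27.
Sum: -729/2 + 729/5 + 243/4 + 81 − 27 = -2079/20.
So LHS = -2079/20.
∫_0^3 v(x) φ(x) dx = ∫_0^3 (-3*x^5 + 7*x^4 + 5*x^3 + 3*x^2) dx. Term by term:
  ∫_0^3 -3*x^5 dx = -729/2;  ∫_0^3 7*x^4 dx = 1701/5;  ∫_0^3 5*x^3 dx = 405/4;
  ∫_0^3 3*x^2 dx = 27.
Sum: -729/2 + 1701/5 + 405/4 + 27 = 2079/20.
So RHS = -∫_0^3 v(x) φ(x) dx = -2079/20.
LHS = RHS, so the identity holds for this test φ.
Moreover u is smooth here and v(x) = u'(x) = 3*x**2 + 2*x + 1 pointwise, so the identity holds for every test function. Hence v is the weak derivative of u.


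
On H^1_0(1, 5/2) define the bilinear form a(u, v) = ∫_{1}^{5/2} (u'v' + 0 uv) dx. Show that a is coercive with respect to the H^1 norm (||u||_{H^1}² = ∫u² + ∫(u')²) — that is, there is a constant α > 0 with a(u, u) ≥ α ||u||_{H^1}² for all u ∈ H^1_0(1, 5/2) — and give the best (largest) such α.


α = 4*π^2/(9 + 4*π^2)

Coercivity of a(·,·) on H^1_0(1, 5/2) means a(u, u) ≥ α ||u||_{H^1}² for every u ∈ H^1_0.
The interval has length L = 3/2, and Poincaré/coercivity depend only on L. Here a(u, u) = ∫(u')² + (0)·∫u².
Here c = 0, so a(u,u) = ∫(u')² alone. The condition a(u,u) ≥ α||u||_{H^1}² reads (1−α)∫(u')² ≥ (α−c)∫u². Any admissible α is ≤ 1 (rapidly oscillating u have ∫u²/∫(u')² → 0), and α = 1 would force 0 ≥ (1−c)∫u², impossible since c < 1; so 1−α > 0. By the sharp Poincaré inequality on H^1_0 of an interval of length L, ∫(u')² ≥ (π/L)²∫u² with equality for the first sine mode sin(π(x−x₀)/L) (x₀ the left endpoint), so the inequality holds for all u iff (1−α)(π/L)² ≥ α − c, i.e. α ≤ ((π/L)² + c)/((π/L)² + 1) = (1 + c(L/π)²)/(1 + (L/π)²). (Direct route, valid since c ≤ 0: Poincaré gives c∫u² ≥ c(L/π)²∫(u')², so a(u,u) ≥ (1 + c(L/π)²)∫(u')², while ||u||_{H^1}² ≤ (1 + (L/π)²)∫(u')²; dividing yields the same α.) With (π/L)² = 4*π^2/9 and c = 0, the largest admissible constant is α = ((π/L)² + c)/((π/L)² + 1).
Simplifying, α = 4*π^2/(9 + 4*π^2).
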